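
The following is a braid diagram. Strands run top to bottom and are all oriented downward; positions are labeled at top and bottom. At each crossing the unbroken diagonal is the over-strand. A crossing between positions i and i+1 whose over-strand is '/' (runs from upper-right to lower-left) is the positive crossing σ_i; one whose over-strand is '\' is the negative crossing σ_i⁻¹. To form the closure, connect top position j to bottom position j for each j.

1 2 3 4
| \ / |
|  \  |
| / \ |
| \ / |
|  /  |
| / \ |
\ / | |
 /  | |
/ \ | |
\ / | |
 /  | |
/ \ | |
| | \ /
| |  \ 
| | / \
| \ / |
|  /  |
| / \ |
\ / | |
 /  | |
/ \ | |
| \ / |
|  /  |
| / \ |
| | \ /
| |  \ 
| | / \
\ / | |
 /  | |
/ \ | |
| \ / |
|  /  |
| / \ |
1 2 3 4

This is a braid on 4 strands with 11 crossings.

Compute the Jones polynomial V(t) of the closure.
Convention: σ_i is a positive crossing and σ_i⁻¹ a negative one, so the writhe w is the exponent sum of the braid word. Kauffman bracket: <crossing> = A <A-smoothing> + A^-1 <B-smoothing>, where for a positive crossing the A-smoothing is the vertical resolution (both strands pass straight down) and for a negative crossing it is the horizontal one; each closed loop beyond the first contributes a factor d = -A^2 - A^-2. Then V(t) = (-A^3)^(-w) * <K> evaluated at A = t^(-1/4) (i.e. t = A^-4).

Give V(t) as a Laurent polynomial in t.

-t^7 + 2*t^6 - 2*t^5 + 2*t^4 - 2*t^3 + 2*t^2 - t + 1

Derivation:
Reading the diagram top to bottom ('/'-over between positions i,i+1 = s_i, '\'-over = s_i^-1): braid word = s2^-1 s2 s1 s1 s3^-1 s2 s1 s2 s3^-1 s1 s2.
The presented braid s2^-1 s2 s1 s1 s3^-1 s2 s1 s2 s3^-1 s1 s2 on 4 strands reduces by inverse Markov moves (closure unchanged at each step):
  Deconjugate: the word is γ·β·γ⁻¹ with γ = s2^-1 (prefix) and γ⁻¹ = s2 (suffix); strip both.
Reduced to β = s2 s1 s1 s3^-1 s2 s1 s2 s3^-1 s1 on 4 strands, 9 crossings.
Compute on β:
Braid: s2 s1 s1 s3^-1 s2 s1 s2 s3^-1 s1 on 4 strands, 9 crossings.
Writhe w = (#positive) - (#negative) = 7 - 2 = 5.
State-sum expansion of <K>. There are 2^9 = 512 states.
Smooth each crossing (0=||, 1=⌣⌢); contribution A^(Σ sign_k(1-2s_k)) * d^(L-1).
Tabulate the states by total A-exponent and number of loops L (A-exp: L × count):
  A^9: L=4 ×1
  A^7: L=3 ×9
  A^5: L=2 ×28, L=4 ×8
  A^3: L=1 ×32, L=3 ×48, L=5 ×4
  A^1: L=2 ×91, L=4 ×34, L=6 ×1
  A^-1: L=1 ×23, L=3 ×92, L=5 ×11
  A^-3: L=2 ×43, L=4 ×40, L=6 ×1
  A^-5: L=1 ×4, L=3 ×26, L=5 ×6
  A^-7: L=2 ×4, L=4 ×5
  A^-9: L=3 ×1
Each group contributes A^e * Σ count * d^(L-1):
Powers of d = -A^2 - A^-2: d^2 = A^4 + 2 + A^-4; d^3 = -A^6 - 3*A^2 - 3*A^-2 - A^-6; d^4 = A^8 + 4*A^4 + 6 + 4*A^-4 + A^-8; d^5 = -A^10 - 5*A^6 - 10*A^2 - 10*A^-2 - 5*A^-6 - A^-10.
  A^9 * (d^3) = -A^15 - 3*A^11 - 3*A^7 - A^3
  A^7 * (9*d^2) = 9*A^11 + 18*A^7 + 9*A^3
  A^5 * (28*d + 8*d^3) = -8*A^11 - 52*A^7 - 52*A^3 - 8*A^-1
  A^3 * (32 + 48*d^2 + 4*d^4) = 4*A^11 + 64*A^7 + 152*A^3 + 64*A^-1 + 4*A^-5
  A^1 * (91*d + 34*d^3 + d^5) = -A^11 - 39*A^7 - 203*A^3 - 203*A^-1 - 39*A^-5 - A^-9
  A^-1 * (23 + 92*d^2 + 11*d^4) = 11*A^7 + 136*A^3 + 273*A^-1 + 136*A^-5 + 11*A^-9
  A^-3 * (43*d + 40*d^3 + d^5) = -A^7 - 45*A^3 - 173*A^-1 - 173*A^-5 - 45*A^-9 - A^-13
  A^-5 * (4 + 26*d^2 + 6*d^4) = 6*A^3 + 50*A^-1 + 92*A^-5 + 50*A^-9 + 6*A^-13
  A^-7 * (4*d + 5*d^3) = -5*A^-1 - 19*A^-5 - 19*A^-9 - 5*A^-13
  A^-9 * (d^2) = A^-5 + 2*A^-9 + A^-13
Summing the groups: <K> = -A^15 + A^11 - 2*A^7 + 2*A^3 - 2*A^-1 + 2*A^-5 - 2*A^-9 + A^-13
Normalise by the writhe: (-A^3)^(-w) = (-A^3)^(-5) = -A^-15, so f(A) = -A^-15 * <K> = 1 - A^-4 + 2*A^-8 - 2*A^-12 + 2*A^-16 - 2*A^-20 + 2*A^-24 - A^-28.
Substitute A = t^(-1/4), i.e. A^e → t^(-e/4): V(t) = -t^7 + 2*t^6 - 2*t^5 + 2*t^4 - 2*t^3 + 2*t^2 - t + 1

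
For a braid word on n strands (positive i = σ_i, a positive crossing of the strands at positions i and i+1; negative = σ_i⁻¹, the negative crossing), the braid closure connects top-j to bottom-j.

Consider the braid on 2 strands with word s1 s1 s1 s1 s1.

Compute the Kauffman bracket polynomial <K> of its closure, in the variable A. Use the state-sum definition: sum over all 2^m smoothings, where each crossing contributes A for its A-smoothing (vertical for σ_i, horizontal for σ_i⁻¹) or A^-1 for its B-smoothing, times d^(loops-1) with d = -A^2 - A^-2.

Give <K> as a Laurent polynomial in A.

-A^7 - A^-1 + A^-5 - A^-9 + A^-13

Derivation:
Braid: s1 s1 s1 s1 s1 on 2 strands, 5 crossings.
Writhe w = (#positive) - (#negative) = 5 - 0 = 5.
State-sum expansion of <K>. There are 2^5 = 32 states.
Smooth each crossing (0=||, 1=⌣⌢); contribution A^(Σ sign_k(1-2s_k)) * d^(L-1).
  state 00000: A-exp=+5, loops=2, term = A^5 * d^1
  state 00001: A-exp=+3, loops=1, term = A^3 * d^0
  state 00010: A-exp=+3, loops=1, term = A^3 * d^0
  state 00011: A-exp=+1, loops=2, term = A^1 * d^1
  state 00100: A-exp=+3, loops=1, term = A^3 * d^0
  state 00101: A-exp=+1, loops=2, term = A^1 * d^1
  state 00110: A-exp=+1, loops=2, term = A^1 * d^1
  state 00111: A-exp=-1, loops=3, term = A^-1 * d^2
  state 01000: A-exp=+3, loops=1, term = A^3 * d^0
  state 01001: A-exp=+1, loops=2, term = A^1 * d^1
  state 01010: A-exp=+1, loops=2, term = A^1 * d^1
  state 01011: A-exp=-1, loops=3, term = A^-1 * d^2
  state 01100: A-exp=+1, loops=2, term = A^1 * d^1
  state 01101: A-exp=-1, loops=3, term = A^-1 * d^2
  state 01110: A-exp=-1, loops=3, term = A^-1 * d^2
  state 01111: A-exp=-3, loops=4, term = A^-3 * d^3
  state 10000: A-exp=+3, loops=1, term = A^3 * d^0
  state 10001: A-exp=+1, loops=2, term = A^1 * d^1
  state 10010: A-exp=+1, loops=2, term = A^1 * d^1
  state 10011: A-exp=-1, loops=3, term = A^-1 * d^2
  state 10100: A-exp=+1, loops=2, term = A^1 * d^1
  state 10101: A-exp=-1, loops=3, term = A^-1 * d^2
  state 10110: A-exp=-1, loops=3, term = A^-1 * d^2
  state 10111: A-exp=-3, loops=4, term = A^-3 * d^3
  state 11000: A-exp=+1, loops=2, term = A^1 * d^1
  state 11001: A-exp=-1, loops=3, term = A^-1 * d^2
  state 11010: A-exp=-1, loops=3, term = A^-1 * d^2
  state 11011: A-exp=-3, loops=4, term = A^-3 * d^3
  state 11100: A-exp=-1, loops=3, term = A^-1 * d^2
  state 11101: A-exp=-3, loops=4, term = A^-3 * d^3
  state 11110: A-exp=-3, loops=4, term = A^-3 * d^3
  state 11111: A-exp=-5, loops=5, term = A^-5 * d^4
Collect the terms by A-exponent (count of states per loop number):
Powers of d = -A^2 - A^-2: d^2 = A^4 + 2 + A^-4; d^3 = -A^6 - 3*A^2 - 3*A^-2 - A^-6; d^4 = A^8 + 4*A^4 + 6 + 4*A^-4 + A^-8.
  A^5 * (d) = -A^7 - A^3
  A^3 * (5) = 5*A^3
  A^1 * (10*d) = -10*A^3 - 10*A^-1
  A^-1 * (10*d^2) = 10*A^3 + 20*A^-1 + 10*A^-5
  A^-3 * (5*d^3) = -5*A^3 - 15*A^-1 - 15*A^-5 - 5*A^-9
  A^-5 * (d^4) = A^3 + 4*A^-1 + 6*A^-5 + 4*A^-9 + A^-13
Summing the groups: <K> = -A^7 - A^-1 + A^-5 - A^-9 + A^-13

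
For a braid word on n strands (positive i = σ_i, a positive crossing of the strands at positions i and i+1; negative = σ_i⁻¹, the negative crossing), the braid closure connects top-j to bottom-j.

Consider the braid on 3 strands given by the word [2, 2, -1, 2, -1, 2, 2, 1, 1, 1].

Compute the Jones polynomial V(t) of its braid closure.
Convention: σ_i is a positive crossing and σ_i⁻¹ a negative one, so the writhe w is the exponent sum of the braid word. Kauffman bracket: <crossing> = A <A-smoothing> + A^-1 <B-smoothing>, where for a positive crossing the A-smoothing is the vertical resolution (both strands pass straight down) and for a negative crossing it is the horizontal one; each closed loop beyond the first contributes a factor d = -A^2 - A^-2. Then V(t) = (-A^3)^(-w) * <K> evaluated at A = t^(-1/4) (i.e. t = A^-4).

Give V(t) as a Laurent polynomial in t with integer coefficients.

t^10 - 4*t^9 + 6*t^8 - 8*t^7 + 9*t^6 - 8*t^5 + 7*t^4 - 4*t^3 + 2*t^2

Derivation:
Braid: s2 s2 s1^-1 s2 s1^-1 s2 s2 s1 s1 s1 on 3 strands, 10 crossings.
Writhe w = (#positive) - (#negative) = 8 - 2 = 6.
State-sum expansion of <K>. There are 2^10 = 1024 states.
Smooth each crossing (0=||, 1=⌣⌢); contribution A^(Σ sign_k(1-2s_k)) * d^(L-1).
Tabulate the states by total A-exponent and number of loops L (A-exp: L × count):
  A^10: L=3 ×1
  A^8: L=2 ×7, L=4 ×3
  A^6: L=1 ×14, L=3 ×28, L=5 ×3
  A^4: L=2 ×88, L=4 ×31, L=6 ×1
  A^2: L=1 ×63, L=3 ×133, L=5 ×14
  A^0: L=2 ×159, L=4 ×91, L=6 ×2
  A^-2: L=3 ×180, L=5 ×30
  A^-4: L=4 ×116, L=6 ×4
  A^-6: L=5 ×45
  A^-8: L=6 ×10
  A^-10: L=7 ×1
Each group contributes A^e * Σ count * d^(L-1):
Powers of d = -A^2 - A^-2: d^2 = A^4 + 2 + A^-4; d^3 = -A^6 - 3*A^2 - 3*A^-2 - A^-6; d^4 = A^8 + 4*A^4 + 6 + 4*A^-4 + A^-8; d^5 = -A^10 - 5*A^6 - 10*A^2 - 10*A^-2 - 5*A^-6 - A^-10; d^6 = A^12 + 6*A^8 + 15*A^4 + 20 + 15*A^-4 + 6*A^-8 + A^-12.
  A^10 * (d^2) = A^14 + 2*A^10 + A^6
  A^8 * (7*d + 3*d^3) = -3*A^14 - 16*A^10 - 16*A^6 - 3*A^2
  A^6 * (14 + 28*d^2 + 3*d^4) = 3*A^14 + 40*A^10 + 88*A^6 + 40*A^2 + 3*A^-2
  A^4 * (88*d + 31*d^3 + d^5) = -A^14 - 36*A^10 - 191*A^6 - 191*A^2 - 36*A^-2 - A^-6
  A^2 * (63 + 133*d^2 + 14*d^4) = 14*A^10 + 189*A^6 + 413*A^2 + 189*A^-2 + 14*A^-6
  A^0 * (159*d + 91*d^3 + 2*d^5) = -2*A^10 - 101*A^6 - 452*A^2 - 452*A^-2 - 101*A^-6 - 2*A^-10
  A^-2 * (180*d^2 + 30*d^4) = 30*A^6 + 300*A^2 + 540*A^-2 + 300*A^-6 + 30*A^-10
  A^-4 * (116*d^3 + 4*d^5) = -4*A^6 - 136*A^2 - 388*A^-2 - 388*A^-6 - 136*A^-10 - 4*A^-14
  A^-6 * (45*d^4) = 45*A^2 + 180*A^-2 + 270*A^-6 + 180*A^-10 + 45*A^-14
  A^-8 * (10*d^5) = -10*A^2 - 50*A^-2 - 100*A^-6 - 100*A^-10 - 50*A^-14 - 10*A^-18
  A^-10 * (d^6) = A^2 + 6*A^-2 + 15*A^-6 + 20*A^-10 + 15*A^-14 + 6*A^-18 + A^-22
Summing the groups: <K> = 2*A^10 - 4*A^6 + 7*A^2 - 8*A^-2 + 9*A^-6 - 8*A^-10 + 6*A^-14 - 4*A^-18 + A^-22
Normalise by the writhe: (-A^3)^(-w) = (-A^3)^(-6) = A^-18, so f(A) = A^-18 * <K> = 2*A^-8 - 4*A^-12 + 7*A^-16 - 8*A^-20 + 9*A^-24 - 8*A^-28 + 6*A^-32 - 4*A^-36 + A^-40.
Substitute A = t^(-1/4), i.e. A^e → t^(-e/4): V(t) = t^10 - 4*t^9 + 6*t^8 - 8*t^7 + 9*t^6 - 8*t^5 + 7*t^4 - 4*t^3 + 2*t^2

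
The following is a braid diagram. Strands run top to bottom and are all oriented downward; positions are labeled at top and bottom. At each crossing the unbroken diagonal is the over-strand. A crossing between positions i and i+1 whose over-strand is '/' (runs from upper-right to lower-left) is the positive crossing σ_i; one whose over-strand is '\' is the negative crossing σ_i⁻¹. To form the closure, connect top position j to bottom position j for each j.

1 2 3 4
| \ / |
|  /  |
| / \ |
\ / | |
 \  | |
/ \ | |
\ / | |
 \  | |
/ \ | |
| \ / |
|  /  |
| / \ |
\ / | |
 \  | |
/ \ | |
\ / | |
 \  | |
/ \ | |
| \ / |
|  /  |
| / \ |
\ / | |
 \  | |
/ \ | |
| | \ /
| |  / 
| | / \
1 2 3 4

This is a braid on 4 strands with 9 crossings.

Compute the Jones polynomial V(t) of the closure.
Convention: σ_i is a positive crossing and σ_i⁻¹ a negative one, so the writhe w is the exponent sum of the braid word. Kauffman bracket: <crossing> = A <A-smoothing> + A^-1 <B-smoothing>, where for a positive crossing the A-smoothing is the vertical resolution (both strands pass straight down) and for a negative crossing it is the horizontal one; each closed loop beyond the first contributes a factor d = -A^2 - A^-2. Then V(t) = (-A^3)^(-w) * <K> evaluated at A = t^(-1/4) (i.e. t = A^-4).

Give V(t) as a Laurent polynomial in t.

-t^2 + 3*t - 4 + 6*t^-1 - 6*t^-2 + 6*t^-3 - 5*t^-4 + 3*t^-5 - t^-6

Derivation:
Reading the diagram top to bottom ('/'-over between positions i,i+1 = s_i, '\'-over = s_i^-1): braid word = s2 s1^-1 s1^-1 s2 s1^-1 s1^-1 s2 s1^-1 s3.
The presented braid s2 s1^-1 s1^-1 s2 s1^-1 s1^-1 s2 s1^-1 s3 on 4 strands reduces by inverse Markov moves (closure unchanged at each step):
  Destabilize: the word has the form β·s3 where s3 occurs only as the final letter (β ∈ B_3); drop it and the last strand → 3 strands.
Reduced to β = s2 s1^-1 s1^-1 s2 s1^-1 s1^-1 s2 s1^-1 on 3 strands, 8 crossings.
Compute on β:
Braid: s2 s1^-1 s1^-1 s2 s1^-1 s1^-1 s2 s1^-1 on 3 strands, 8 crossings.
Writhe w = (#positive) - (#negative) = 3 - 5 = -2.
Computing the Kauffman bracket via state sum. There are 2^8 = 256 states.
Smooth each crossing (0=||, 1=⌣⌢); contribution A^(Σ sign_k(1-2s_k)) * d^(L-1).
Tabulate the states by total A-exponent and number of loops L (A-exp: L × count):
  A^8: L=6 ×1
  A^6: L=5 ×8
  A^4: L=4 ×28
  A^2: L=3 ×55, L=5 ×1
  A^0: L=2 ×63, L=4 ×7
  A^-2: L=1 ×35, L=3 ×21
  A^-4: L=2 ×26, L=4 ×2
  A^-6: L=3 ×8
  A^-8: L=4 ×1
Each group contributes A^e * Σ count * d^(L-1):
Powers of d = -A^2 - A^-2: d^2 = A^4 + 2 + A^-4; d^3 = -A^6 - 3*A^2 - 3*A^-2 - A^-6; d^4 = A^8 + 4*A^4 + 6 + 4*A^-4 + A^-8; d^5 = -A^10 - 5*A^6 - 10*A^2 - 10*A^-2 - 5*A^-6 - A^-10.
  A^8 * (d^5) = -A^18 - 5*A^14 - 10*A^10 - 10*A^6 - 5*A^2 - A^-2
  A^6 * (8*d^4) = 8*A^14 + 32*A^10 + 48*A^6 + 32*A^2 + 8*A^-2
  A^4 * (28*d^3) = -28*A^10 - 84*A^6 - 84*A^2 - 28*A^-2
  A^2 * (55*d^2 + d^4) = A^10 + 59*A^6 + 116*A^2 + 59*A^-2 + A^-6
  A^0 * (63*d + 7*d^3) = -7*A^6 - 84*A^2 - 84*A^-2 - 7*A^-6
  A^-2 * (35 + 21*d^2) = 21*A^2 + 77*A^-2 + 21*A^-6
  A^-4 * (26*d + 2*d^3) = -2*A^2 - 32*A^-2 - 32*A^-6 - 2*A^-10
  A^-6 * (8*d^2) = 8*A^-2 + 16*A^-6 + 8*A^-10
  A^-8 * (d^3) = -A^-2 - 3*A^-6 - 3*A^-10 - A^-14
Summing the groups: <K> = -A^18 + 3*A^14 - 5*A^10 + 6*A^6 - 6*A^2 + 6*A^-2 - 4*A^-6 + 3*A^-10 - A^-14
Normalise by the writhe: (-A^3)^(-w) = (-A^3)^(2) = A^6, so f(A) = A^6 * <K> = -A^24 + 3*A^20 - 5*A^16 + 6*A^12 - 6*A^8 + 6*A^4 - 4 + 3*A^-4 - A^-8.
Substitute A = t^(-1/4), i.e. A^e → t^(-e/4): V(t) = -t^2 + 3*t - 4 + 6*t^-1 - 6*t^-2 + 6*t^-3 - 5*t^-4 + 3*t^-5 - t^-6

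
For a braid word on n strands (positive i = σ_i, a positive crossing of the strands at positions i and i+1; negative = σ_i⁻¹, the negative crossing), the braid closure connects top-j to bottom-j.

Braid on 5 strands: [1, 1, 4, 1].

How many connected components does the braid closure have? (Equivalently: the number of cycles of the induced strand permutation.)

Track the strand permutation on 5 strands, starting from identity.
  step 1: s1 swaps positions 1,2 -> [2 1 3 4 5]
  step 2: s1 swaps positions 1,2 -> [1 2 3 4 5]
  step 3: s4 swaps positions 4,5 -> [1 2 3 5 4]
  step 4: s1 swaps positions 1,2 -> [2 1 3 5 4]
Final permutation (position -> original strand): [2 1 3 5 4]
Closure components = cycle count of this permutation = 3.

Answer: 3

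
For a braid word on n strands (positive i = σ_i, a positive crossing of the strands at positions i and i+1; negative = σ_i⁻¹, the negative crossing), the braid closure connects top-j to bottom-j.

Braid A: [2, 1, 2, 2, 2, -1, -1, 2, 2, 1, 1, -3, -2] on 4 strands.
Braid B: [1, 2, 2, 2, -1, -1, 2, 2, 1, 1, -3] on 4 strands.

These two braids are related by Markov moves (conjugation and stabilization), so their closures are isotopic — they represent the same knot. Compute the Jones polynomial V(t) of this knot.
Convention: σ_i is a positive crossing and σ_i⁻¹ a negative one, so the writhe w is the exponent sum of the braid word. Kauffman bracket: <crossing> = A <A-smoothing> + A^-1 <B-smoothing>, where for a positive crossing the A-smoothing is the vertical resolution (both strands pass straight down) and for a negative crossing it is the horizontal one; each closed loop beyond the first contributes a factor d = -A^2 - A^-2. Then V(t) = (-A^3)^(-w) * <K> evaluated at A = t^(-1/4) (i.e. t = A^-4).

t^10 - 3*t^9 + 5*t^8 - 7*t^7 + 7*t^6 - 7*t^5 + 6*t^4 - 3*t^3 + 2*t^2

Derivation:
Markov-equivalent braids have isotopic closures, hence identical knot invariants. Strip the Markov moves from each word to reach a common short braid β, then compute V(t) once on β.
Braid A: s2 s1 s2 s2 s2 s1^-1 s1^-1 s2 s2 s1 s1 s3^-1 s2^-1 on 4 strands reduces by inverse Markov moves (closure unchanged at each step):
  Deconjugate: the word is γ·β·γ⁻¹ with γ = s2 (prefix) and γ⁻¹ = s2^-1 (suffix); strip both.
  Destabilize: the word has the form β·s3^-1 where s3^-1 occurs only as the final letter (β ∈ B_3); drop it and the last strand → 3 strands.
Reduced to β = s1 s2 s2 s2 s1^-1 s1^-1 s2 s2 s1 s1 on 3 strands, 10 crossings.
Braid B: s1 s2 s2 s2 s1^-1 s1^-1 s2 s2 s1 s1 s3^-1 on 4 strands reduces by inverse Markov moves (closure unchanged at each step):
  Destabilize: the word has the form β·s3^-1 where s3^-1 occurs only as the final letter (β ∈ B_3); drop it and the last strand → 3 strands.
Reduced to β = s1 s2 s2 s2 s1^-1 s1^-1 s2 s2 s1 s1 on 3 strands, 10 crossings.
Both give the same β = s1 s2 s2 s2 s1^-1 s1^-1 s2 s2 s1 s1 on 3 strands, so one state sum suffices:
Braid: s1 s2 s2 s2 s1^-1 s1^-1 s2 s2 s1 s1 on 3 strands, 10 crossings.
Writhe w = (#positive) - (#negative) = 8 - 2 = 6.
Enumerate smoothing states for the bracket polynomial. There are 2^10 = 1024 states.
For each crossing: s=0 is the vertical smoothing, s=1 horizontal. Crossing k contributes A^(sign_k * (1 - 2*s_k)); loop factor d = -A^2 - A^-2.
Tabulate the states by total A-exponent and number of loops L (A-exp: L × count):
  A^10: L=3 ×1
  A^8: L=2 ×7, L=4 ×3
  A^6: L=1 ×10, L=3 ×32, L=5 ×3
  A^4: L=2 ×76, L=4 ×43, L=6 ×1
  A^2: L=1 ×51, L=3 ×132, L=5 ×27
  A^0: L=2 ×135, L=4 ×109, L=6 ×8
  A^-2: L=3 ×161, L=5 ×48, L=7 ×1
  A^-4: L=4 ×109, L=6 ×11
  A^-6: L=5 ×44, L=7 ×1
  A^-8: L=6 ×10
  A^-10: L=7 ×1
Each group contributes A^e * Σ count * d^(L-1):
Powers of d = -A^2 - A^-2: d^2 = A^4 + 2 + A^-4; d^3 = -A^6 - 3*A^2 - 3*A^-2 - A^-6; d^4 = A^8 + 4*A^4 + 6 + 4*A^-4 + A^-8; d^5 = -A^10 - 5*A^6 - 10*A^2 - 10*A^-2 - 5*A^-6 - A^-10; d^6 = A^12 + 6*A^8 + 15*A^4 + 20 + 15*A^-4 + 6*A^-8 + A^-12.
  A^10 * (d^2) = A^14 + 2*A^10 + A^6
  A^8 * (7*d + 3*d^3) = -3*A^14 - 16*A^10 - 16*A^6 - 3*A^2
  A^6 * (10 + 32*d^2 + 3*d^4) = 3*A^14 + 44*A^10 + 92*A^6 + 44*A^2 + 3*A^-2
  A^4 * (76*d + 43*d^3 + d^5) = -A^14 - 48*A^10 - 215*A^6 - 215*A^2 - 48*A^-2 - A^-6
  A^2 * (51 + 132*d^2 + 27*d^4) = 27*A^10 + 240*A^6 + 477*A^2 + 240*A^-2 + 27*A^-6
  A^0 * (135*d + 109*d^3 + 8*d^5) = -8*A^10 - 149*A^6 - 542*A^2 - 542*A^-2 - 149*A^-6 - 8*A^-10
  A^-2 * (161*d^2 + 48*d^4 + d^6) = A^10 + 54*A^6 + 368*A^2 + 630*A^-2 + 368*A^-6 + 54*A^-10 + A^-14
  A^-4 * (109*d^3 + 11*d^5) = -11*A^6 - 164*A^2 - 437*A^-2 - 437*A^-6 - 164*A^-10 - 11*A^-14
  A^-6 * (44*d^4 + d^6) = A^6 + 50*A^2 + 191*A^-2 + 284*A^-6 + 191*A^-10 + 50*A^-14 + A^-18
  A^-8 * (10*d^5) = -10*A^2 - 50*A^-2 - 100*A^-6 - 100*A^-10 - 50*A^-14 - 10*A^-18
  A^-10 * (d^6) = A^2 + 6*A^-2 + 15*A^-6 + 20*A^-10 + 15*A^-14 + 6*A^-18 + A^-22
Summing the groups: <K> = 2*A^10 - 3*A^6 + 6*A^2 - 7*A^-2 + 7*A^-6 - 7*A^-10 + 5*A^-14 - 3*A^-18 + A^-22
Normalise by the writhe: (-A^3)^(-w) = (-A^3)^(-6) = A^-18, so f(A) = A^-18 * <K> = 2*A^-8 - 3*A^-12 + 6*A^-16 - 7*A^-20 + 7*A^-24 - 7*A^-28 + 5*A^-32 - 3*A^-36 + A^-40.
Substitute A = t^(-1/4), i.e. A^e → t^(-e/4): V(t) = t^10 - 3*t^9 + 5*t^8 - 7*t^7 + 7*t^6 - 7*t^5 + 6*t^4 - 3*t^3 + 2*t^2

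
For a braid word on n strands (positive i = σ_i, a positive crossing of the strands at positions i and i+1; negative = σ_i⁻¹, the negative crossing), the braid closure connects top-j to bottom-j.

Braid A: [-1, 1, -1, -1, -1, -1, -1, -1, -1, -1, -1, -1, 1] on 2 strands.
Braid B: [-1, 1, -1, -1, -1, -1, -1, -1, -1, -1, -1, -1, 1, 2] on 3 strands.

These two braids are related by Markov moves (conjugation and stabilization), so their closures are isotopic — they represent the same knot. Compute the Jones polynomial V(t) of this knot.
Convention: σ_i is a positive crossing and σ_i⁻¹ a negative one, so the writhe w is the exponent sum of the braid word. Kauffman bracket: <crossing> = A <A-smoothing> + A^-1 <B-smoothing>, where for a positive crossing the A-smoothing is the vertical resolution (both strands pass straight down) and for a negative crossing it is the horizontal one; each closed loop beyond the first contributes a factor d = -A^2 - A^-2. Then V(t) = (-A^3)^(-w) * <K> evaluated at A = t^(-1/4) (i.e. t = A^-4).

t^-4 + t^-6 - t^-7 + t^-8 - t^-9 + t^-10 - t^-11 + t^-12 - t^-13

Derivation:
Markov-equivalent braids have isotopic closures, hence identical knot invariants. Strip the Markov moves from each word to reach a common short braid β, then compute V(t) once on β.
Braid A: s1^-1 s1 s1^-1 s1^-1 s1^-1 s1^-1 s1^-1 s1^-1 s1^-1 s1^-1 s1^-1 s1^-1 s1 on 2 strands reduces by inverse Markov moves (closure unchanged at each step):
  Deconjugate: the word is γ·β·γ⁻¹ with γ = s1^-1 s1 (prefix) and γ⁻¹ = s1^-1 s1 (suffix); strip both.
Reduced to β = s1^-1 s1^-1 s1^-1 s1^-1 s1^-1 s1^-1 s1^-1 s1^-1 s1^-1 on 2 strands, 9 crossings.
Braid B: s1^-1 s1 s1^-1 s1^-1 s1^-1 s1^-1 s1^-1 s1^-1 s1^-1 s1^-1 s1^-1 s1^-1 s1 s2 on 3 strands reduces by inverse Markov moves (closure unchanged at each step):
  Destabilize: the word has the form β·s2 where s2 occurs only as the final letter (β ∈ B_2); drop it and the last strand → 2 strands.
  Deconjugate: the word is γ·β·γ⁻¹ with γ = s1^-1 s1 (prefix) and γ⁻¹ = s1^-1 s1 (suffix); strip both.
Reduced to β = s1^-1 s1^-1 s1^-1 s1^-1 s1^-1 s1^-1 s1^-1 s1^-1 s1^-1 on 2 strands, 9 crossings.
Both give the same β = s1^-1 s1^-1 s1^-1 s1^-1 s1^-1 s1^-1 s1^-1 s1^-1 s1^-1 on 2 strands, so one state sum suffices:
Braid: s1^-1 s1^-1 s1^-1 s1^-1 s1^-1 s1^-1 s1^-1 s1^-1 s1^-1 on 2 strands, 9 crossings.
Writhe w = (#positive) - (#negative) = 0 - 9 = -9.
Computing the Kauffman bracket via state sum. There are 2^9 = 512 states.
Smooth each crossing (0=||, 1=⌣⌢); contribution A^(Σ sign_k(1-2s_k)) * d^(L-1).
Tabulate the states by total A-exponent and number of loops L (A-exp: L × count):
  A^9: L=9 ×1
  A^7: L=8 ×9
  A^5: L=7 ×36
  A^3: L=6 ×84
  A^1: L=5 ×126
  A^-1: L=4 ×126
  A^-3: L=3 ×84
  A^-5: L=2 ×36
  A^-7: L=1 ×9
  A^-9: L=2 ×1
Each group contributes A^e * Σ count * d^(L-1):
Powers of d = -A^2 - A^-2: d^2 = A^4 + 2 + A^-4; d^3 = -A^6 - 3*A^2 - 3*A^-2 - A^-6; d^4 = A^8 + 4*A^4 + 6 + 4*A^-4 + A^-8; d^5 = -A^10 - 5*A^6 - 10*A^2 - 10*A^-2 - 5*A^-6 - A^-10; d^6 = A^12 + 6*A^8 + 15*A^4 + 20 + 15*A^-4 + 6*A^-8 + A^-12; d^7 = -A^14 - 7*A^10 - 21*A^6 - 35*A^2 - 35*A^-2 - 21*A^-6 - 7*A^-10 - A^-14; d^8 = A^16 + 8*A^12 + 28*A^8 + 56*A^4 + 70 + 56*A^-4 + 28*A^-8 + 8*A^-12 + A^-16.
  A^9 * (d^8) = A^25 + 8*A^21 + 28*A^17 + 56*A^13 + 70*A^9 + 56*A^5 + 28*A + 8*A^-3 + A^-7
  A^7 * (9*d^7) = -9*A^21 - 63*A^17 - 189*A^13 - 315*A^9 - 315*A^5 - 189*A - 63*A^-3 - 9*A^-7
  A^5 * (36*d^6) = 36*A^17 + 216*A^13 + 540*A^9 + 720*A^5 + 540*A + 216*A^-3 + 36*A^-7
  A^3 * (84*d^5) = -84*A^13 - 420*A^9 - 840*A^5 - 840*A - 420*A^-3 - 84*A^-7
  A^1 * (126*d^4) = 126*A^9 + 504*A^5 + 756*A + 504*A^-3 + 126*A^-7
  A^-1 * (126*d^3) = -126*A^5 - 378*A - 378*A^-3 - 126*A^-7
  A^-3 * (84*d^2) = 84*A + 168*A^-3 + 84*A^-7
  A^-5 * (36*d) = -36*A^-3 - 36*A^-7
  A^-7 * (9) = 9*A^-7
  A^-9 * (d) = -A^-7 - A^-11
Summing the groups: <K> = A^25 - A^21 + A^17 - A^13 + A^9 - A^5 + A - A^-3 - A^-11
Normalise by the writhe: (-A^3)^(-w) = (-A^3)^(9) = -A^27, so f(A) = -A^27 * <K> = -A^52 + A^48 - A^44 + A^40 - A^36 + A^32 - A^28 + A^24 + A^16.
Substitute A = t^(-1/4), i.e. A^e → t^(-e/4): V(t) = t^-4 + t^-6 - t^-7 + t^-8 - t^-9 + t^-10 - t^-11 + t^-12 - t^-13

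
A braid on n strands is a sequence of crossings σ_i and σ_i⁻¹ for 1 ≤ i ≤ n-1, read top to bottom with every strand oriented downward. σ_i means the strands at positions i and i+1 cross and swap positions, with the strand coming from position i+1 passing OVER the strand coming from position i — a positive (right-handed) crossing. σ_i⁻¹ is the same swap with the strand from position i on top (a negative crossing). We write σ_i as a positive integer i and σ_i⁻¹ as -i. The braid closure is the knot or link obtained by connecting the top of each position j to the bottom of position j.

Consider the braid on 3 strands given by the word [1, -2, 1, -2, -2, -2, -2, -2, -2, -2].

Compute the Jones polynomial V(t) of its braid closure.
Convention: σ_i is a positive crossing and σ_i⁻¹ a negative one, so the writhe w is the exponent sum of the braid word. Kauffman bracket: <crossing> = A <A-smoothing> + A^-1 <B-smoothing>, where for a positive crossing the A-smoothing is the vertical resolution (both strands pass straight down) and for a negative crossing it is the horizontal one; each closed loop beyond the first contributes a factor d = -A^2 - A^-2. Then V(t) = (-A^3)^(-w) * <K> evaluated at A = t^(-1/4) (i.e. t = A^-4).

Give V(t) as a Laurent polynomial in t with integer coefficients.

Braid: s1 s2^-1 s1 s2^-1 s2^-1 s2^-1 s2^-1 s2^-1 s2^-1 s2^-1 on 3 strands, 10 crossings.
Writhe w = (#positive) - (#negative) = 2 - 8 = -6.
Enumerate smoothing states for the bracket polynomial. There are 2^10 = 1024 states.
Smooth each crossing (0=||, 1=⌣⌢); contribution A^(Σ sign_k(1-2s_k)) * d^(L-1).
Tabulate the states by total A-exponent and number of loops L (A-exp: L × count):
  A^10: L=9 ×1
  A^8: L=8 ×10
  A^6: L=7 ×45
  A^4: L=6 ×119, L=8 ×1
  A^2: L=5 ×203, L=7 ×7
  A^0: L=4 ×231, L=6 ×21
  A^-2: L=3 ×175, L=5 ×35
  A^-4: L=2 ×85, L=4 ×35
  A^-6: L=1 ×23, L=3 ×22
  A^-8: L=2 ×10
  A^-10: L=3 ×1
Each group contributes A^e * Σ count * d^(L-1):
Powers of d = -A^2 - A^-2: d^2 = A^4 + 2 + A^-4; d^3 = -A^6 - 3*A^2 - 3*A^-2 - A^-6; d^4 = A^8 + 4*A^4 + 6 + 4*A^-4 + A^-8; d^5 = -A^10 - 5*A^6 - 10*A^2 - 10*A^-2 - 5*A^-6 - A^-10; d^6 = A^12 + 6*A^8 + 15*A^4 + 20 + 15*A^-4 + 6*A^-8 + A^-12; d^7 = -A^14 - 7*A^10 - 21*A^6 - 35*A^2 - 35*A^-2 - 21*A^-6 - 7*A^-10 - A^-14; d^8 = A^16 + 8*A^12 + 28*A^8 + 56*A^4 + 70 + 56*A^-4 + 28*A^-8 + 8*A^-12 + A^-16.
  A^10 * (d^8) = A^26 + 8*A^22 + 28*A^18 + 56*A^14 + 70*A^10 + 56*A^6 + 28*A^2 + 8*A^-2 + A^-6
  A^8 * (10*d^7) = -10*A^22 - 70*A^18 - 210*A^14 - 350*A^10 - 350*A^6 - 210*A^2 - 70*A^-2 - 10*A^-6
  A^6 * (45*d^6) = 45*A^18 + 270*A^14 + 675*A^10 + 900*A^6 + 675*A^2 + 270*A^-2 + 45*A^-6
  A^4 * (119*d^5 + d^7) = -A^18 - 126*A^14 - 616*A^10 - 1225*A^6 - 1225*A^2 - 616*A^-2 - 126*A^-6 - A^-10
  A^2 * (203*d^4 + 7*d^6) = 7*A^14 + 245*A^10 + 917*A^6 + 1358*A^2 + 917*A^-2 + 245*A^-6 + 7*A^-10
  A^0 * (231*d^3 + 21*d^5) = -21*A^10 - 336*A^6 - 903*A^2 - 903*A^-2 - 336*A^-6 - 21*A^-10
  A^-2 * (175*d^2 + 35*d^4) = 35*A^6 + 315*A^2 + 560*A^-2 + 315*A^-6 + 35*A^-10
  A^-4 * (85*d + 35*d^3) = -35*A^2 - 190*A^-2 - 190*A^-6 - 35*A^-10
  A^-6 * (23 + 22*d^2) = 22*A^-2 + 67*A^-6 + 22*A^-10
  A^-8 * (10*d) = -10*A^-6 - 10*A^-10
  A^-10 * (d^2) = A^-6 + 2*A^-10 + A^-14
Summing the groups: <K> = A^26 - 2*A^22 + 2*A^18 - 3*A^14 + 3*A^10 - 3*A^6 + 3*A^2 - 2*A^-2 + 2*A^-6 - A^-10 + A^-14
Normalise by the writhe: (-A^3)^(-w) = (-A^3)^(6) = A^18, so f(A) = A^18 * <K> = A^44 - 2*A^40 + 2*A^36 - 3*A^32 + 3*A^28 - 3*A^24 + 3*A^20 - 2*A^16 + 2*A^12 - A^8 + A^4.
Substitute A = t^(-1/4), i.e. A^e → t^(-e/4): V(t) = t^-1 - t^-2 + 2*t^-3 - 2*t^-4 + 3*t^-5 - 3*t^-6 + 3*t^-7 - 3*t^-8 + 2*t^-9 - 2*t^-10 + t^-11

Answer: t^-1 - t^-2 + 2*t^-3 - 2*t^-4 + 3*t^-5 - 3*t^-6 + 3*t^-7 - 3*t^-8 + 2*t^-9 - 2*t^-10 + t^-11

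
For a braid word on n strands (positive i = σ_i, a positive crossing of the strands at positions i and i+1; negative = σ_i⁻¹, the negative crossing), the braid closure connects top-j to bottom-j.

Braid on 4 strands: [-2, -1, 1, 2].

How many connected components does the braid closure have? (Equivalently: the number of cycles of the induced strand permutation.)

4

Derivation:
Track the strand permutation on 4 strands, starting from identity.
  step 1: s2^-1 swaps positions 2,3 -> [1 3 2 4]
  step 2: s1^-1 swaps positions 1,2 -> [3 1 2 4]
  step 3: s1 swaps positions 1,2 -> [1 3 2 4]
  step 4: s2 swaps positions 2,3 -> [1 2 3 4]
Final permutation (position -> original strand): [1 2 3 4]
Closure components = cycle count of this permutation = 4.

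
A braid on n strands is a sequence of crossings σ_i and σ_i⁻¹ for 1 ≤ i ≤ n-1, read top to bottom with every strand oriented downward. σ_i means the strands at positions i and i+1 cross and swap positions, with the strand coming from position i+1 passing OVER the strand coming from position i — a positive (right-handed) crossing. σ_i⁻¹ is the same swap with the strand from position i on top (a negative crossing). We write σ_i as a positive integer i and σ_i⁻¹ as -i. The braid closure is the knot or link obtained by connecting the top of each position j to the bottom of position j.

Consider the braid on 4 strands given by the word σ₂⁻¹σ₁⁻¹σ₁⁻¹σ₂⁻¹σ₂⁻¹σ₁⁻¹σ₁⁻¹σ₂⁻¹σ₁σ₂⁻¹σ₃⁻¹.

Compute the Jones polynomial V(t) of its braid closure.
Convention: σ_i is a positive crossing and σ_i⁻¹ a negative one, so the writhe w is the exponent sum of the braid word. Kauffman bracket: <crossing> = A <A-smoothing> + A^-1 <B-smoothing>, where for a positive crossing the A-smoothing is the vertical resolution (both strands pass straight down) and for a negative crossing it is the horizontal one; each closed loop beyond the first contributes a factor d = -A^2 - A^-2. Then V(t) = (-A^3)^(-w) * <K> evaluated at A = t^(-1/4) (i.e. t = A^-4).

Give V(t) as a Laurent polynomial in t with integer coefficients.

The presented braid s2^-1 s1^-1 s1^-1 s2^-1 s2^-1 s1^-1 s1^-1 s2^-1 s1 s2^-1 s3^-1 on 4 strands reduces by inverse Markov moves (closure unchanged at each step):
  Destabilize: the word has the form β·s3^-1 where s3^-1 occurs only as the final letter (β ∈ B_3); drop it and the last strand → 3 strands.
Reduced to β = s2^-1 s1^-1 s1^-1 s2^-1 s2^-1 s1^-1 s1^-1 s2^-1 s1 s2^-1 on 3 strands, 10 crossings.
Compute on β:
Braid: s2^-1 s1^-1 s1^-1 s2^-1 s2^-1 s1^-1 s1^-1 s2^-1 s1 s2^-1 on 3 strands, 10 crossings.
Writhe w = (#positive) - (#negative) = 1 - 9 = -8.
Enumerate smoothing states for the bracket polynomial. There are 2^10 = 1024 states.
Smooth each crossing (0=||, 1=⌣⌢); contribution A^(Σ sign_k(1-2s_k)) * d^(L-1).
Tabulate the states by total A-exponent and number of loops L (A-exp: L × count):
  A^10: L=6 ×1
  A^8: L=5 ×10
  A^6: L=4 ×41, L=6 ×4
  A^4: L=3 ×86, L=5 ×34
  A^2: L=2 ×92, L=4 ×114, L=6 ×4
  A^0: L=1 ×40, L=3 ×185, L=5 ×27
  A^-2: L=2 ×142, L=4 ×67, L=6 ×1
  A^-4: L=1 ×40, L=3 ×76, L=5 ×4
  A^-6: L=2 ×39, L=4 ×6
  A^-8: L=1 ×5, L=3 ×5
  A^-10: L=2 ×1
Each group contributes A^e * Σ count * d^(L-1):
Powers of d = -A^2 - A^-2: d^2 = A^4 + 2 + A^-4; d^3 = -A^6 - 3*A^2 - 3*A^-2 - A^-6; d^4 = A^8 + 4*A^4 + 6 + 4*A^-4 + A^-8; d^5 = -A^10 - 5*A^6 - 10*A^2 - 10*A^-2 - 5*A^-6 - A^-10.
  A^10 * (d^5) = -A^20 - 5*A^16 - 10*A^12 - 10*A^8 - 5*A^4 - 1
  A^8 * (10*d^4) = 10*A^16 + 40*A^12 + 60*A^8 + 40*A^4 + 10
  A^6 * (41*d^3 + 4*d^5) = -4*A^16 - 61*A^12 - 163*A^8 - 163*A^4 - 61 - 4*A^-4
  A^4 * (86*d^2 + 34*d^4) = 34*A^12 + 222*A^8 + 376*A^4 + 222 + 34*A^-4
  A^2 * (92*d + 114*d^3 + 4*d^5) = -4*A^12 - 134*A^8 - 474*A^4 - 474 - 134*A^-4 - 4*A^-8
  A^0 * (40 + 185*d^2 + 27*d^4) = 27*A^8 + 293*A^4 + 572 + 293*A^-4 + 27*A^-8
  A^-2 * (142*d + 67*d^3 + d^5) = -A^8 - 72*A^4 - 353 - 353*A^-4 - 72*A^-8 - A^-12
  A^-4 * (40 + 76*d^2 + 4*d^4) = 4*A^4 + 92 + 216*A^-4 + 92*A^-8 + 4*A^-12
  A^-6 * (39*d + 6*d^3) = -6 - 57*A^-4 - 57*A^-8 - 6*A^-12
  A^-8 * (5 + 5*d^2) = 5*A^-4 + 15*A^-8 + 5*A^-12
  A^-10 * (d) = -A^-8 - A^-12
Summing the groups: <K> = -A^20 + A^16 - A^12 + A^8 - A^4 + 1 + A^-12
Normalise by the writhe: (-A^3)^(-w) = (-A^3)^(8) = A^24, so f(A) = A^24 * <K> = -A^44 + A^40 - A^36 + A^32 - A^28 + A^24 + A^12.
Substitute A = t^(-1/4), i.e. A^e → t^(-e/4): V(t) = t^-3 + t^-6 - t^-7 + t^-8 - t^-9 + t^-10 - t^-11

Answer: t^-3 + t^-6 - t^-7 + t^-8 - t^-9 + t^-10 - t^-11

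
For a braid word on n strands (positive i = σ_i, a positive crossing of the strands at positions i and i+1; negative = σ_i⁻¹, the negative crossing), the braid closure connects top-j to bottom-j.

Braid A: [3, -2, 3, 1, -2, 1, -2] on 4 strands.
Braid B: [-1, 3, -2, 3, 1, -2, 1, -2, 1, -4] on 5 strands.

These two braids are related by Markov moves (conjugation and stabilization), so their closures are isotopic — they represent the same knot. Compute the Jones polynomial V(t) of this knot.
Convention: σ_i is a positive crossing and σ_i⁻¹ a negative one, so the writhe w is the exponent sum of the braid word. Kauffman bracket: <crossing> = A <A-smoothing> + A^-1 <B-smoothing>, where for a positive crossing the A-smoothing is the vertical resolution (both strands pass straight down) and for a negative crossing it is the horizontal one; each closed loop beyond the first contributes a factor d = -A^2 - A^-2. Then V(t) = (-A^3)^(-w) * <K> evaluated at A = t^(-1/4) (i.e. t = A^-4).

t^4 - 2*t^3 + 3*t^2 - 4*t + 4 - 3*t^-1 + 3*t^-2 - t^-3

Derivation:
Markov-equivalent braids have isotopic closures, hence identical knot invariants. Strip the Markov moves from each word to reach a common short braid β, then compute V(t) once on β.
Braid A: s3 s2^-1 s3 s1 s2^-1 s1 s2^-1 on 4 strands has no conjugating prefix/suffix or stabilization to strip; take β = s3 s2^-1 s3 s1 s2^-1 s1 s2^-1.
Braid B: s1^-1 s3 s2^-1 s3 s1 s2^-1 s1 s2^-1 s1 s4^-1 on 5 strands reduces by inverse Markov moves (closure unchanged at each step):
  Destabilize: the word has the form β·s4^-1 where s4^-1 occurs only as the final letter (β ∈ B_4); drop it and the last strand → 4 strands.
  Deconjugate: the word is γ·β·γ⁻¹ with γ = s1^-1 (prefix) and γ⁻¹ = s1 (suffix); strip both.
Reduced to β = s3 s2^-1 s3 s1 s2^-1 s1 s2^-1 on 4 strands, 7 crossings.
Both give the same β = s3 s2^-1 s3 s1 s2^-1 s1 s2^-1 on 4 strands, so one state sum suffices:
Braid: s3 s2^-1 s3 s1 s2^-1 s1 s2^-1 on 4 strands, 7 crossings.
Writhe w = (#positive) - (#negative) = 4 - 3 = 1.
State-sum expansion of <K>. There are 2^7 = 128 states.
Smooth each crossing (0=||, 1=⌣⌢); contribution A^(Σ sign_k(1-2s_k)) * d^(L-1).
Tabulate the states by total A-exponent and number of loops L (A-exp: L × count):
  A^7: L=5 ×1
  A^5: L=4 ×7
  A^3: L=3 ×21
  A^1: L=2 ×32, L=4 ×3
  A^-1: L=1 ×21, L=3 ×14
  A^-3: L=2 ×19, L=4 ×2
  A^-5: L=3 ×7
  A^-7: L=4 ×1
Each group contributes A^e * Σ count * d^(L-1):
Powers of d = -A^2 - A^-2: d^2 = A^4 + 2 + A^-4; d^3 = -A^6 - 3*A^2 - 3*A^-2 - A^-6; d^4 = A^8 + 4*A^4 + 6 + 4*A^-4 + A^-8.
  A^7 * (d^4) = A^15 + 4*A^11 + 6*A^7 + 4*A^3 + A^-1
  A^5 * (7*d^3) = -7*A^11 - 21*A^7 - 21*A^3 - 7*A^-1
  A^3 * (21*d^2) = 21*A^7 + 42*A^3 + 21*A^-1
  A^1 * (32*d + 3*d^3) = -3*A^7 - 41*A^3 - 41*A^-1 - 3*A^-5
  A^-1 * (21 + 14*d^2) = 14*A^3 + 49*A^-1 + 14*A^-5
  A^-3 * (19*d + 2*d^3) = -2*A^3 - 25*A^-1 - 25*A^-5 - 2*A^-9
  A^-5 * (7*d^2) = 7*A^-1 + 14*A^-5 + 7*A^-9
  A^-7 * (d^3) = -A^-1 - 3*A^-5 - 3*A^-9 - A^-13
Summing the groups: <K> = A^15 - 3*A^11 + 3*A^7 - 4*A^3 + 4*A^-1 - 3*A^-5 + 2*A^-9 - A^-13
Normalise by the writhe: (-A^3)^(-w) = (-A^3)^(-1) = -A^-3, so f(A) = -A^-3 * <K> = -A^12 + 3*A^8 - 3*A^4 + 4 - 4*A^-4 + 3*A^-8 - 2*A^-12 + A^-16.
Substitute A = t^(-1/4), i.e. A^e → t^(-e/4): V(t) = t^4 - 2*t^3 + 3*t^2 - 4*t + 4 - 3*t^-1 + 3*t^-2 - t^-3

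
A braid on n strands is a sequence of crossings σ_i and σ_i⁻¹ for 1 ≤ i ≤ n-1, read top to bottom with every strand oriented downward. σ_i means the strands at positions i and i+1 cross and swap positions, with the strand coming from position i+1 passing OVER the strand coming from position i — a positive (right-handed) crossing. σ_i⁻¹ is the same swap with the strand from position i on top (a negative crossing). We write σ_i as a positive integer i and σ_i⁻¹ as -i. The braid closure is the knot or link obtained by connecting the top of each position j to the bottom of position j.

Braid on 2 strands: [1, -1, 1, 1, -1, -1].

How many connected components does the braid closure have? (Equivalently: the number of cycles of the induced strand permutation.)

Track the strand permutation on 2 strands, starting from identity.
  step 1: s1 swaps positions 1,2 -> [2 1]
  step 2: s1^-1 swaps positions 1,2 -> [1 2]
  step 3: s1 swaps positions 1,2 -> [2 1]
  step 4: s1 swaps positions 1,2 -> [1 2]
  step 5: s1^-1 swaps positions 1,2 -> [2 1]
  step 6: s1^-1 swaps positions 1,2 -> [1 2]
Final permutation (position -> original strand): [1 2]
Closure components = cycle count of this permutation = 2.

Answer: 2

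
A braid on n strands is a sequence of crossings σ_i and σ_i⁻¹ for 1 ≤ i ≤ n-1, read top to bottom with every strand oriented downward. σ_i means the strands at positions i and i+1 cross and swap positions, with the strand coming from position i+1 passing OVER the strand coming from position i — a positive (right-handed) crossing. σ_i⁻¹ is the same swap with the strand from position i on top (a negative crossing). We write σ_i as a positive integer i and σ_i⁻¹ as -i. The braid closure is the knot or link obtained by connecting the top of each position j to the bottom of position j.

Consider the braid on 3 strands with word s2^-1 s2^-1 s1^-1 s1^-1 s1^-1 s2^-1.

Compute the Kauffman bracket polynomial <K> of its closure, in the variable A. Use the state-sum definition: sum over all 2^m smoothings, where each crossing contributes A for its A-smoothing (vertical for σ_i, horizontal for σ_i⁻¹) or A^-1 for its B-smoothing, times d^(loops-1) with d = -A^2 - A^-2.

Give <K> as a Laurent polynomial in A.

A^14 - 2*A^10 + A^6 - 2*A^2 + 2*A^-2 + A^-10

Derivation:
Braid: s2^-1 s2^-1 s1^-1 s1^-1 s1^-1 s2^-1 on 3 strands, 6 crossings.
Writhe w = (#positive) - (#negative) = 0 - 6 = -6.
Computing the Kauffman bracket via state sum. There are 2^6 = 64 states.
Each crossing splits two ways (0=vertical, 1=horizontal). The state's weight is A^(#A-smoothings - #B-smoothings) * d^(loops - 1).
Tabulate the states by total A-exponent and number of loops L (A-exp: L × count):
  A^6: L=5 ×1
  A^4: L=4 ×6
  A^2: L=3 ×15
  A^0: L=2 ×18, L=4 ×2
  A^-2: L=1 ×9, L=3 ×6
  A^-4: L=2 ×6
  A^-6: L=3 ×1
Each group contributes A^e * Σ count * d^(L-1):
Powers of d = -A^2 - A^-2: d^2 = A^4 + 2 + A^-4; d^3 = -A^6 - 3*A^2 - 3*A^-2 - A^-6; d^4 = A^8 + 4*A^4 + 6 + 4*A^-4 + A^-8.
  A^6 * (d^4) = A^14 + 4*A^10 + 6*A^6 + 4*A^2 + A^-2
  A^4 * (6*d^3) = -6*A^10 - 18*A^6 - 18*A^2 - 6*A^-2
  A^2 * (15*d^2) = 15*A^6 + 30*A^2 + 15*A^-2
  A^0 * (18*d + 2*d^3) = -2*A^6 - 24*A^2 - 24*A^-2 - 2*A^-6
  A^-2 * (9 + 6*d^2) = 6*A^2 + 21*A^-2 + 6*A^-6
  A^-4 * (6*d) = -6*A^-2 - 6*A^-6
  A^-6 * (d^2) = A^-2 + 2*A^-6 + A^-10
Summing the groups: <K> = A^14 - 2*A^10 + A^6 - 2*A^2 + 2*A^-2 + A^-10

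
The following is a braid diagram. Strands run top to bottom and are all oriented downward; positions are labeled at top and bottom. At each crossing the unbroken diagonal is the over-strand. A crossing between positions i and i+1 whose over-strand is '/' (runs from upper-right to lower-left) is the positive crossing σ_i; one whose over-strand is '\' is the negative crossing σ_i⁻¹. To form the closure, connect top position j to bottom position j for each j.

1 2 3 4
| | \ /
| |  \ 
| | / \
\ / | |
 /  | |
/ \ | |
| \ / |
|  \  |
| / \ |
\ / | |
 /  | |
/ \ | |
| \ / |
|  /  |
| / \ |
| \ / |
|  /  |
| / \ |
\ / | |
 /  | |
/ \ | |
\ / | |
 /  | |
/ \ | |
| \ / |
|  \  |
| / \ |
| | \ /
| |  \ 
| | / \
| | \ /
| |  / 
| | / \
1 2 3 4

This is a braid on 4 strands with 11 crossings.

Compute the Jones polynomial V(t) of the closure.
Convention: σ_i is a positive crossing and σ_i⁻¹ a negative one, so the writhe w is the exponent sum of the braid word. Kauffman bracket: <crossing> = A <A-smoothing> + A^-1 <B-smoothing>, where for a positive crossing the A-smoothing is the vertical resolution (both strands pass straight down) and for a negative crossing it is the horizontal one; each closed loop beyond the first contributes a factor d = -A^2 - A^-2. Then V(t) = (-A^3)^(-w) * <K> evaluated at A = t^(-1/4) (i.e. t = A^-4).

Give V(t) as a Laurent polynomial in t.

Reading the diagram top to bottom ('/'-over between positions i,i+1 = s_i, '\'-over = s_i^-1): braid word = s3^-1 s1 s2^-1 s1 s2 s2 s1 s1 s2^-1 s3^-1 s3.
The presented braid s3^-1 s1 s2^-1 s1 s2 s2 s1 s1 s2^-1 s3^-1 s3 on 4 strands reduces by inverse Markov moves (closure unchanged at each step):
  Deconjugate: the word is γ·β·γ⁻¹ with γ = s3^-1 (prefix) and γ⁻¹ = s3 (suffix); strip both.
  Destabilize: the word has the form β·s3^-1 where s3^-1 occurs only as the final letter (β ∈ B_3); drop it and the last strand → 3 strands.
Reduced to β = s1 s2^-1 s1 s2 s2 s1 s1 s2^-1 on 3 strands, 8 crossings.
Compute on β:
Braid: s1 s2^-1 s1 s2 s2 s1 s1 s2^-1 on 3 strands, 8 crossings.
Writhe w = (#positive) - (#negative) = 6 - 2 = 4.
Enumerate smoothing states for the bracket polynomial. There are 2^8 = 256 states.
For each crossing: s=0 is the vertical smoothing, s=1 horizontal. Crossing k contributes A^(sign_k * (1 - 2*s_k)); loop factor d = -A^2 - A^-2.
Tabulate the states by total A-exponent and number of loops L (A-exp: L × count):
  A^8: L=3 ×1
  A^6: L=2 ×6, L=4 ×2
  A^4: L=1 ×11, L=3 ×16, L=5 ×1
  A^2: L=2 ×47, L=4 ×9
  A^0: L=1 ×26, L=3 ×43, L=5 ×1
  A^-2: L=2 ×41, L=4 ×15
  A^-4: L=3 ×26, L=5 ×2
  A^-6: L=4 ×8
  A^-8: L=5 ×1
Each group contributes A^e * Σ count * d^(L-1):
Powers of d = -A^2 - A^-2: d^2 = A^4 + 2 + A^-4; d^3 = -A^6 - 3*A^2 - 3*A^-2 - A^-6; d^4 = A^8 + 4*A^4 + 6 + 4*A^-4 + A^-8.
  A^8 * (d^2) = A^12 + 2*A^8 + A^4
  A^6 * (6*d + 2*d^3) = -2*A^12 - 12*A^8 - 12*A^4 - 2
  A^4 * (11 + 16*d^2 + d^4) = A^12 + 20*A^8 + 49*A^4 + 20 + A^-4
  A^2 * (47*d + 9*d^3) = -9*A^8 - 74*A^4 - 74 - 9*A^-4
  A^0 * (26 + 43*d^2 + d^4) = A^8 + 47*A^4 + 118 + 47*A^-4 + A^-8
  A^-2 * (41*d + 15*d^3) = -15*A^4 - 86 - 86*A^-4 - 15*A^-8
  A^-4 * (26*d^2 + 2*d^4) = 2*A^4 + 34 + 64*A^-4 + 34*A^-8 + 2*A^-12
  A^-6 * (8*d^3) = -8 - 24*A^-4 - 24*A^-8 - 8*A^-12
  A^-8 * (d^4) = 1 + 4*A^-4 + 6*A^-8 + 4*A^-12 + A^-16
Summing the groups: <K> = 2*A^8 - 2*A^4 + 3 - 3*A^-4 + 2*A^-8 - 2*A^-12 + A^-16
Normalise by the writhe: (-A^3)^(-w) = (-A^3)^(-4) = A^-12, so f(A) = A^-12 * <K> = 2*A^-4 - 2*A^-8 + 3*A^-12 - 3*A^-16 + 2*A^-20 - 2*A^-24 + A^-28.
Substitute A = t^(-1/4), i.e. A^e → t^(-e/4): V(t) = t^7 - 2*t^6 + 2*t^5 - 3*t^4 + 3*t^3 - 2*t^2 + 2*t

Answer: t^7 - 2*t^6 + 2*t^5 - 3*t^4 + 3*t^3 - 2*t^2 + 2*t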